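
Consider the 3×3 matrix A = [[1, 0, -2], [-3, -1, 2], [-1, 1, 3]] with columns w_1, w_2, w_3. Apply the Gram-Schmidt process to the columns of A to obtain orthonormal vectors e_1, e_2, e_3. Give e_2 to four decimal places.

e_2 = (-0.1421, -0.3553, 0.9239)

e_1 = w_1/‖w_1‖ = (1, -3, -1)/3.3166 = (0.3015, -0.9045, -0.3015).
r_{12} = e_1·w_2 = 0.6030.
u_2 = w_2 − 0.6030·e_1 = (-0.1818, -0.4545, 1.1818).
‖u_2‖ = 1.2792, so e_2 = (-0.1421, -0.3553, 0.9239).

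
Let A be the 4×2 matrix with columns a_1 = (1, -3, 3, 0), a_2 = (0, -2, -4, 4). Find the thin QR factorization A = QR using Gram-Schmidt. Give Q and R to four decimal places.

e_1 = a_1/‖a_1‖ = (1, -3, 3, 0)/4.3589 = (0.2294, -0.6882, 0.6882, 0.0000).
r_{12} = e_1·a_2 = -1.3765.
u_2 = a_2 + 1.3765·e_1 = (0.3158, -2.9474, -3.0526, 4.0000).
‖u_2‖ = 5.8400, so e_2 = (0.0541, -0.5047, -0.5227, 0.6849).

Q = [[0.2294, 0.0541], [-0.6882, -0.5047], [0.6882, -0.5227], [0.0000, 0.6849]], R = [[4.3589, -1.3765], [0.0000, 5.8400]]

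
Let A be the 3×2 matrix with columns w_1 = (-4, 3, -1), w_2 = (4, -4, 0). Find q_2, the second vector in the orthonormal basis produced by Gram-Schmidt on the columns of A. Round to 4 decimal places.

q_2 = (-0.2265, -0.5661, -0.7926)

q_1 = w_1/‖w_1‖ = (-4, 3, -1)/5.0990 = (-0.7845, 0.5883, -0.1961).
r_{12} = q_1·w_2 = -5.4913.
u_2 = w_2 + 5.4913·q_1 = (-0.3077, -0.7692, -1.0769).
‖u_2‖ = 1.3587, so q_2 = (-0.2265, -0.5661, -0.7926).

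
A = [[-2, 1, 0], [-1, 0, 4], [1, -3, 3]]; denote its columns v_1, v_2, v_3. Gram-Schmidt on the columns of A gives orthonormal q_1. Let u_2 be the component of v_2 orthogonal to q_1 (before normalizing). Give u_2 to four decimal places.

u_2 = (-0.6667, -0.8333, -2.1667)

v_1 = (-2, -1, 1); ‖v_1‖ = 2.4495, so q_1 = (-0.8165, -0.4082, 0.4082).
q_1·v_2 = (-0.8165)·1 + (-0.4082)·0 + 0.4082·(-3) = -2.0412.
u_2 = v_2 + 2.0412·q_1 = (-0.6667, -0.8333, -2.1667).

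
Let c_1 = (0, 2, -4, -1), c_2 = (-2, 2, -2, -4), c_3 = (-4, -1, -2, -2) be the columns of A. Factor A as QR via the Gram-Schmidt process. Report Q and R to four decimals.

Q = [[0.0000, -0.5030, -0.6920], [0.4364, 0.1198, -0.5884], [-0.8729, 0.2635, -0.3510], [-0.2182, -0.8144, 0.2273]], R = [[4.5826, 3.4915, 1.7457], [0.0000, 3.9761, 2.9941], [0.0000, 0.0000, 3.6039]]

q_1 = c_1/‖c_1‖ = (0, 2, -4, -1)/4.5826 = (0.0000, 0.4364, -0.8729, -0.2182).
r_{12} = q_1·c_2 = 3.4915.
u_2 = c_2 − 3.4915·q_1 = (-2.0000, 0.4762, 1.0476, -3.2381).
‖u_2‖ = 3.9761, so q_2 = (-0.5030, 0.1198, 0.2635, -0.8144).
r_{13} = q_1·c_3 = 1.7457; r_{23} = q_2·c_3 = 2.9941.
u_3 = c_3 − 1.7457·q_1 − 2.9941·q_2 = (-2.4940, -2.1205, -1.2651, 0.8193).
‖u_3‖ = 3.6039, so q_3 = (-0.6920, -0.5884, -0.3510, 0.2273).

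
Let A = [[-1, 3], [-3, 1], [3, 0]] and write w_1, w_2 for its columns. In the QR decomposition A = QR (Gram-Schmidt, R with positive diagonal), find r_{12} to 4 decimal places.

r_{12} = -1.3765

w_1 = (-1, -3, 3); ‖w_1‖ = 4.3589, so e_1 = (-0.2294, -0.6882, 0.6882).
r_{12} = e_1·w_2 = -1.3765.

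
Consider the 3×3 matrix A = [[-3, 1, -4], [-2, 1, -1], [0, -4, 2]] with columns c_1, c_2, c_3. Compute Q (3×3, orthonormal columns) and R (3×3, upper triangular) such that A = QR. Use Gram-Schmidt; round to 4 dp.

Q = [[-0.8321, -0.0384, -0.5534], [-0.5547, 0.0576, 0.8301], [0.0000, -0.9976, 0.0692]], R = [[3.6056, -1.3868, 3.8829], [0.0000, 4.0096, -1.8993], [0.0000, 0.0000, 1.5218]]

c_1 = (-3, -2, 0); ‖c_1‖ = 3.6056, so q_1 = (-0.8321, -0.5547, 0.0000).
q_1·c_2 = (-0.8321)·1 + (-0.5547)·1 + 0.0000·(-4) = -1.3868.
u_2 = c_2 + 1.3868·q_1 = (-0.1538, 0.2308, -4.0000).
‖u_2‖ = 4.0096, so q_2 = (-0.0384, 0.0576, -0.9976).
q_1·c_3 = (-0.8321)·(-4) + (-0.5547)·(-1) + 0.0000·2 = 3.8829; q_2·c_3 = (-0.0384)·(-4) + 0.0576·(-1) + (-0.9976)·2 = -1.8993.
u_3 = c_3 − 3.8829·q_1 + 1.8993·q_2 = (-0.8421, 1.2632, 0.1053).
‖u_3‖ = 1.5218, so q_3 = (-0.5534, 0.8301, 0.0692).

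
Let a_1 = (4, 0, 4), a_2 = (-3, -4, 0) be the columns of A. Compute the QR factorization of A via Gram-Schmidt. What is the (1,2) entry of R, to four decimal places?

q_1 = a_1/‖a_1‖ = (4, 0, 4)/5.6569 = (0.7071, 0.0000, 0.7071).
r_{12} = q_1·a_2 = -2.1213.

r_{12} = -2.1213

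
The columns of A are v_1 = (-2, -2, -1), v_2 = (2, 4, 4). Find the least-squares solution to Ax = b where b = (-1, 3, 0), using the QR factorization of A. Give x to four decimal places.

x = (0.2353, 0.3824)

v_1 = (-2, -2, -1); ‖v_1‖ = 3.0000, so q_1 = (-0.6667, -0.6667, -0.3333).
q_1·v_2 = (-0.6667)·2 + (-0.6667)·4 + (-0.3333)·4 = -5.3333.
u_2 = v_2 + 5.3333·q_1 = (-1.5556, 0.4444, 2.2222).
‖u_2‖ = 2.7487, so q_2 = (-0.5659, 0.1617, 0.8085).
Qᵀb = (-1.3333, 1.0510).
Back-substitute: x_2 = 1.0510/2.7487 = 0.3824.
x_1 = (-1.3333 + 5.3333·0.3824)/3.0000 = 0.2353.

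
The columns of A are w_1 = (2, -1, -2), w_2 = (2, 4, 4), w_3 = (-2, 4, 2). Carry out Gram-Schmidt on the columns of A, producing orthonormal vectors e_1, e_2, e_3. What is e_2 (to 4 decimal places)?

e_2 = (0.7029, 0.5788, 0.4134)

w_1 = (2, -1, -2); ‖w_1‖ = 3.0000, so e_1 = (0.6667, -0.3333, -0.6667).
e_1·w_2 = 0.6667·2 + (-0.3333)·4 + (-0.6667)·4 = -2.6667.
u_2 = w_2 + 2.6667·e_1 = (3.7778, 3.1111, 2.2222).
‖u_2‖ = 5.3748, so e_2 = (0.7029, 0.5788, 0.4134).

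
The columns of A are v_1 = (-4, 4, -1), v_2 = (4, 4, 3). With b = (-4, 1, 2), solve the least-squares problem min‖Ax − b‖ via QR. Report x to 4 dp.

x = (0.5357, -0.1071)

v_1 = (-4, 4, -1); ‖v_1‖ = 5.7446, so e_1 = (-0.6963, 0.6963, -0.1741).
e_1·v_2 = (-0.6963)·4 + 0.6963·4 + (-0.1741)·3 = -0.5222.
u_2 = v_2 + 0.5222·e_1 = (3.6364, 4.3636, 2.9091).
‖u_2‖ = 6.3818, so e_2 = (0.5698, 0.6838, 0.4558).
Qᵀb = (3.1334, -0.6838).
Back-substitute: x_2 = -0.6838/6.3818 = -0.1071.
x_1 = (3.1334 + 0.5222·(-0.1071))/5.7446 = 0.5357.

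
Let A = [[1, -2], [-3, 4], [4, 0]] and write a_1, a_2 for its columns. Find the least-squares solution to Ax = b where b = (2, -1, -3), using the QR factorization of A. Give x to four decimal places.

x = (-0.7778, -0.9444)

e_1 = a_1/‖a_1‖ = (1, -3, 4)/5.0990 = (0.1961, -0.5883, 0.7845).
r_{12} = e_1·a_2 = -2.7456.
u_2 = a_2 + 2.7456·e_1 = (-1.4615, 2.3846, 2.1538).
‖u_2‖ = 3.5301, so e_2 = (-0.4140, 0.6755, 0.6101).
Qᵀb = (-1.3728, -3.3340).
Back-substitute: x_2 = -3.3340/3.5301 = -0.9444.
x_1 = (-1.3728 + 2.7456·(-0.9444))/5.0990 = -0.7778.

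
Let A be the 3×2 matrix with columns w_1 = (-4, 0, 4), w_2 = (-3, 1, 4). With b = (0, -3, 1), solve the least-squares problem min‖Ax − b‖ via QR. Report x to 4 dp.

x = (1.5833, -1.6667)

w_1 = (-4, 0, 4); ‖w_1‖ = 5.6569, so q_1 = (-0.7071, 0.0000, 0.7071).
q_1·w_2 = (-0.7071)·(-3) + 0.0000·1 + 0.7071·4 = 4.9497.
u_2 = w_2 − 4.9497·q_1 = (0.5000, 1.0000, 0.5000).
‖u_2‖ = 1.2247, so q_2 = (0.4082, 0.8165, 0.4082).
Qᵀb = (0.7071, -2.0412).
Back-substitute: x_2 = -2.0412/1.2247 = -1.6667.
x_1 = (0.7071 − 4.9497·(-1.6667))/5.6569 = 1.5833.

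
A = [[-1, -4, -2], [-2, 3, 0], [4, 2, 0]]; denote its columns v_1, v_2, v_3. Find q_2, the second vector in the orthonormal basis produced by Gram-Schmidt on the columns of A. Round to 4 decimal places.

v_1 = (-1, -2, 4); ‖v_1‖ = 4.5826, so q_1 = (-0.2182, -0.4364, 0.8729).
q_1·v_2 = (-0.2182)·(-4) + (-0.4364)·3 + 0.8729·2 = 1.3093.
u_2 = v_2 − 1.3093·q_1 = (-3.7143, 3.5714, 0.8571).
‖u_2‖ = 5.2236, so q_2 = (-0.7111, 0.6837, 0.1641).

q_2 = (-0.7111, 0.6837, 0.1641)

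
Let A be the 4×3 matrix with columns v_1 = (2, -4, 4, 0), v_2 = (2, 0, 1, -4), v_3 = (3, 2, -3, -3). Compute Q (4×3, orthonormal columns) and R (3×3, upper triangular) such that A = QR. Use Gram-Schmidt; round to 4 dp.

q_1 = v_1/‖v_1‖ = (2, -4, 4, 0)/6.0000 = (0.3333, -0.6667, 0.6667, 0.0000).
r_{12} = q_1·v_2 = 1.3333.
u_2 = v_2 − 1.3333·q_1 = (1.5556, 0.8889, 0.1111, -4.0000).
‖u_2‖ = 4.3843, so q_2 = (0.3548, 0.2027, 0.0253, -0.9123).
r_{13} = q_1·v_3 = -2.3333; r_{23} = q_2·v_3 = 4.1309.
u_3 = v_3 + 2.3333·q_1 − 4.1309·q_2 = (2.3121, -0.3931, -1.5491, 0.7688).
‖u_3‖ = 2.9140, so q_3 = (0.7935, -0.1349, -0.5316, 0.2638).

Q = [[0.3333, 0.3548, 0.7935], [-0.6667, 0.2027, -0.1349], [0.6667, 0.0253, -0.5316], [0.0000, -0.9123, 0.2638]], R = [[6.0000, 1.3333, -2.3333], [0.0000, 4.3843, 4.1309], [0.0000, 0.0000, 2.9140]]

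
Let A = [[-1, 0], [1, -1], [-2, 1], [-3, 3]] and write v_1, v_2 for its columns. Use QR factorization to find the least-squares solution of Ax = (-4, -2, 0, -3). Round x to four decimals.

v_1 = (-1, 1, -2, -3); ‖v_1‖ = 3.8730, so e_1 = (-0.2582, 0.2582, -0.5164, -0.7746).
e_1·v_2 = (-0.2582)·0 + 0.2582·(-1) + (-0.5164)·1 + (-0.7746)·3 = -3.0984.
u_2 = v_2 + 3.0984·e_1 = (-0.8000, -0.2000, -0.6000, 0.6000).
‖u_2‖ = 1.1832, so e_2 = (-0.6761, -0.1690, -0.5071, 0.5071).
Qᵀb = (2.8402, 1.5213).
Back-substitute: x_2 = 1.5213/1.1832 = 1.2857.
x_1 = (2.8402 + 3.0984·1.2857)/3.8730 = 1.7619.

x = (1.7619, 1.2857)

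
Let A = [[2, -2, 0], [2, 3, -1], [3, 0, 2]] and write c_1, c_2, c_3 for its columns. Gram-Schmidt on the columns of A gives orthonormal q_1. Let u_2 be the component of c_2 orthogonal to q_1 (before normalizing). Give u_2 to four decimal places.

u_2 = (-2.2353, 2.7647, -0.3529)

c_1 = (2, 2, 3); ‖c_1‖ = 4.1231, so q_1 = (0.4851, 0.4851, 0.7276).
q_1·c_2 = 0.4851·(-2) + 0.4851·3 + 0.7276·0 = 0.4851.
u_2 = c_2 − 0.4851·q_1 = (-2.2353, 2.7647, -0.3529).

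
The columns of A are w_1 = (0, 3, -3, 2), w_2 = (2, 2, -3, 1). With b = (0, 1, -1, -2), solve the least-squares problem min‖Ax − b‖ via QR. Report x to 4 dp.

e_1 = w_1/‖w_1‖ = (0, 3, -3, 2)/4.6904 = (0.0000, 0.6396, -0.6396, 0.4264).
r_{12} = e_1·w_2 = 3.6244.
u_2 = w_2 − 3.6244·e_1 = (2.0000, -0.3182, -0.6818, -0.5455).
‖u_2‖ = 2.2054, so e_2 = (0.9069, -0.1443, -0.3092, -0.2473).
Qᵀb = (0.4264, 0.6595).
Back-substitute: x_2 = 0.6595/2.2054 = 0.2991.
x_1 = (0.4264 − 3.6244·0.2991)/4.6904 = -0.1402.

x = (-0.1402, 0.2991)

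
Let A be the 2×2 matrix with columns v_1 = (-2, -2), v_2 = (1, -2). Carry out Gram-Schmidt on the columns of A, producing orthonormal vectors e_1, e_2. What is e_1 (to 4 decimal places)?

e_1 = (-0.7071, -0.7071)

e_1 = v_1/‖v_1‖ = (-2, -2)/2.8284 = (-0.7071, -0.7071).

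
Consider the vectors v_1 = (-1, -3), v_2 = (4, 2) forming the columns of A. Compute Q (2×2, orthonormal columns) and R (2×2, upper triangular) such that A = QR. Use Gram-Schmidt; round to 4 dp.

Q = [[-0.3162, 0.9487], [-0.9487, -0.3162]], R = [[3.1623, -3.1623], [0.0000, 3.1623]]

v_1 = (-1, -3); ‖v_1‖ = 3.1623, so q_1 = (-0.3162, -0.9487).
q_1·v_2 = (-0.3162)·4 + (-0.9487)·2 = -3.1623.
u_2 = v_2 + 3.1623·q_1 = (3.0000, -1.0000).
‖u_2‖ = 3.1623, so q_2 = (0.9487, -0.3162).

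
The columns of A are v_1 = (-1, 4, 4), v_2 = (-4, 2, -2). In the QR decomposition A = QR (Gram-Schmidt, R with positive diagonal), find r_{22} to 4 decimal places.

v_1 = (-1, 4, 4); ‖v_1‖ = 5.7446, so q_1 = (-0.1741, 0.6963, 0.6963).
q_1·v_2 = (-0.1741)·(-4) + 0.6963·2 + 0.6963·(-2) = 0.6963.
u_2 = v_2 − 0.6963·q_1 = (-3.8788, 1.5152, -2.4848).
r_{22} = ‖u_2‖ = 4.8492.

r_{22} = 4.8492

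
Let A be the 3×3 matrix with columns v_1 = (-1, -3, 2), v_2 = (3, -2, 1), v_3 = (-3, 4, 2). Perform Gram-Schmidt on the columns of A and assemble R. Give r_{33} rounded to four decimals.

r_{33} = 3.5942

e_1 = v_1/‖v_1‖ = (-1, -3, 2)/3.7417 = (-0.2673, -0.8018, 0.5345).
r_{12} = e_1·v_2 = 1.3363.
u_2 = v_2 − 1.3363·e_1 = (3.3571, -0.9286, 0.2857).
‖u_2‖ = 3.4949, so e_2 = (0.9606, -0.2657, 0.0818).
r_{13} = e_1·v_3 = -1.3363; r_{23} = e_2·v_3 = -3.7810.
u_3 = v_3 + 1.3363·e_1 + 3.7810·e_2 = (0.2749, 1.9240, 3.0234).
r_{33} = ‖u_3‖ = 3.5942.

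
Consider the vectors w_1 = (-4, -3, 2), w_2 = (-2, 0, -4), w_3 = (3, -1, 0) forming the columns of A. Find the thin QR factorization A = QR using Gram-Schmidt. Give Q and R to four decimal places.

Q = [[-0.7428, -0.4472, 0.4983], [-0.5571, 0.0000, -0.8305], [0.3714, -0.8944, -0.2491]], R = [[5.3852, 0.0000, -1.6713], [0.0000, 4.4721, -1.3416], [0.0000, 0.0000, 2.3253]]

w_1 = (-4, -3, 2); ‖w_1‖ = 5.3852, so q_1 = (-0.7428, -0.5571, 0.3714).
q_1·w_2 = (-0.7428)·(-2) + (-0.5571)·0 + 0.3714·(-4) = 0.0000.
u_2 = w_2 + 0.0000·q_1 = (-2.0000, 0.0000, -4.0000).
‖u_2‖ = 4.4721, so q_2 = (-0.4472, 0.0000, -0.8944).
q_1·w_3 = (-0.7428)·3 + (-0.5571)·(-1) + 0.3714·0 = -1.6713; q_2·w_3 = (-0.4472)·3 + 0.0000·(-1) + (-0.8944)·0 = -1.3416.
u_3 = w_3 + 1.6713·q_1 + 1.3416·q_2 = (1.1586, -1.9310, -0.5793).
‖u_3‖ = 2.3253, so q_3 = (0.4983, -0.8305, -0.2491).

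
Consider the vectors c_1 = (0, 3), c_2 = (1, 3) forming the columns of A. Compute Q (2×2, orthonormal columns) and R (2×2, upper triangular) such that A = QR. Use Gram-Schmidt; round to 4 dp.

Q = [[0.0000, 1.0000], [1.0000, 0.0000]], R = [[3.0000, 3.0000], [0.0000, 1.0000]]

e_1 = c_1/‖c_1‖ = (0, 3)/3.0000 = (0.0000, 1.0000).
r_{12} = e_1·c_2 = 3.0000.
u_2 = c_2 − 3.0000·e_1 = (1.0000, 0.0000).
‖u_2‖ = 1.0000, so e_2 = (1.0000, 0.0000).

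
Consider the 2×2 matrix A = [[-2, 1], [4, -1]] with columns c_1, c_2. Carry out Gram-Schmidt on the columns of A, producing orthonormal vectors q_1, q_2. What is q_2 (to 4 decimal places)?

q_1 = c_1/‖c_1‖ = (-2, 4)/4.4721 = (-0.4472, 0.8944).
r_{12} = q_1·c_2 = -1.3416.
u_2 = c_2 + 1.3416·q_1 = (0.4000, 0.2000).
‖u_2‖ = 0.4472, so q_2 = (0.8944, 0.4472).

q_2 = (0.8944, 0.4472)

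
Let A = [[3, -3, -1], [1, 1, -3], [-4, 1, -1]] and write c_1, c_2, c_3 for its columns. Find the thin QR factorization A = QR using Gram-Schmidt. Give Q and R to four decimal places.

Q = [[0.5883, -0.6912, -0.4196], [0.1961, 0.6254, -0.7553], [-0.7845, -0.3621, -0.5035]], R = [[5.0990, -2.3534, -0.3922], [0.0000, 2.3370, -0.8229], [0.0000, 0.0000, 3.1889]]

c_1 = (3, 1, -4); ‖c_1‖ = 5.0990, so e_1 = (0.5883, 0.1961, -0.7845).
e_1·c_2 = 0.5883·(-3) + 0.1961·1 + (-0.7845)·1 = -2.3534.
u_2 = c_2 + 2.3534·e_1 = (-1.6154, 1.4615, -0.8462).
‖u_2‖ = 2.3370, so e_2 = (-0.6912, 0.6254, -0.3621).
e_1·c_3 = 0.5883·(-1) + 0.1961·(-3) + (-0.7845)·(-1) = -0.3922; e_2·c_3 = (-0.6912)·(-1) + 0.6254·(-3) + (-0.3621)·(-1) = -0.8229.
u_3 = c_3 + 0.3922·e_1 + 0.8229·e_2 = (-1.3380, -2.4085, -1.6056).
‖u_3‖ = 3.1889, so e_3 = (-0.4196, -0.7553, -0.5035).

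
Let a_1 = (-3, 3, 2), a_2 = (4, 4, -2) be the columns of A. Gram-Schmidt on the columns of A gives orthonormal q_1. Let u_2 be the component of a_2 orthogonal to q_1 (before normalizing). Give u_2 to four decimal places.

u_2 = (3.4545, 4.5455, -1.6364)

q_1 = a_1/‖a_1‖ = (-3, 3, 2)/4.6904 = (-0.6396, 0.6396, 0.4264).
r_{12} = q_1·a_2 = -0.8528.
u_2 = a_2 + 0.8528·q_1 = (3.4545, 4.5455, -1.6364).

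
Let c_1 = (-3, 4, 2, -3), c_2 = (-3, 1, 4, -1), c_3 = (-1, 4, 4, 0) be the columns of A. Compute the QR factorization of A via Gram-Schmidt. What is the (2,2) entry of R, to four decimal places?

c_1 = (-3, 4, 2, -3); ‖c_1‖ = 6.1644, so q_1 = (-0.4867, 0.6489, 0.3244, -0.4867).
q_1·c_2 = (-0.4867)·(-3) + 0.6489·1 + 0.3244·4 + (-0.4867)·(-1) = 3.8933.
u_2 = c_2 − 3.8933·q_1 = (-1.1053, -1.5263, 2.7368, 0.8947).
r_{22} = ‖u_2‖ = 3.4412.

r_{22} = 3.4412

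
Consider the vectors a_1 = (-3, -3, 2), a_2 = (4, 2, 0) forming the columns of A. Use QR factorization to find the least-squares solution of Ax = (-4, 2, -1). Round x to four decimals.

e_1 = a_1/‖a_1‖ = (-3, -3, 2)/4.6904 = (-0.6396, -0.6396, 0.4264).
r_{12} = e_1·a_2 = -3.8376.
u_2 = a_2 + 3.8376·e_1 = (1.5455, -0.4545, 1.6364).
‖u_2‖ = 2.2962, so e_2 = (0.6730, -0.1980, 0.7126).
Qᵀb = (0.8528, -3.8007).
Back-substitute: x_2 = -3.8007/2.2962 = -1.6552.
x_1 = (0.8528 + 3.8376·(-1.6552))/4.6904 = -1.1724.

x = (-1.1724, -1.6552)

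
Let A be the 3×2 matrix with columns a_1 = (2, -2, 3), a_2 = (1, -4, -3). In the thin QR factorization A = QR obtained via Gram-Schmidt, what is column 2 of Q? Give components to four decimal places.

e_2 = (0.1732, -0.7623, -0.6237)

e_1 = a_1/‖a_1‖ = (2, -2, 3)/4.1231 = (0.4851, -0.4851, 0.7276).
r_{12} = e_1·a_2 = 0.2425.
u_2 = a_2 − 0.2425·e_1 = (0.8824, -3.8824, -3.1765).
‖u_2‖ = 5.0932, so e_2 = (0.1732, -0.7623, -0.6237).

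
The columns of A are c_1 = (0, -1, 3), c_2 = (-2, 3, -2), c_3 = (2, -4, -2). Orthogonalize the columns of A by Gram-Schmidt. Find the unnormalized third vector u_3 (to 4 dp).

u_3 = (-1.1011, -0.9438, -0.3146)

c_1 = (0, -1, 3); ‖c_1‖ = 3.1623, so e_1 = (0.0000, -0.3162, 0.9487).
e_1·c_2 = 0.0000·(-2) + (-0.3162)·3 + 0.9487·(-2) = -2.8460.
u_2 = c_2 + 2.8460·e_1 = (-2.0000, 2.1000, 0.7000).
‖u_2‖ = 2.9833, so e_2 = (-0.6704, 0.7039, 0.2346).
e_1·c_3 = 0.0000·2 + (-0.3162)·(-4) + 0.9487·(-2) = -0.6325; e_2·c_3 = (-0.6704)·2 + 0.7039·(-4) + 0.2346·(-2) = -4.6258.
u_3 = c_3 + 0.6325·e_1 + 4.6258·e_2 = (-1.1011, -0.9438, -0.3146).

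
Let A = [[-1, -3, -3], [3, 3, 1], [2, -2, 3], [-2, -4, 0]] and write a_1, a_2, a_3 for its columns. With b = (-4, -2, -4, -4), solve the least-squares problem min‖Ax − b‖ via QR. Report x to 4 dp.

a_1 = (-1, 3, 2, -2); ‖a_1‖ = 4.2426, so e_1 = (-0.2357, 0.7071, 0.4714, -0.4714).
e_1·a_2 = (-0.2357)·(-3) + 0.7071·3 + 0.4714·(-2) + (-0.4714)·(-4) = 3.7712.
u_2 = a_2 − 3.7712·e_1 = (-2.1111, 0.3333, -3.7778, -2.2222).
‖u_2‖ = 4.8762, so e_2 = (-0.4329, 0.0684, -0.7747, -0.4557).
e_1·a_3 = (-0.2357)·(-3) + 0.7071·1 + 0.4714·3 + (-0.4714)·0 = 2.8284; e_2·a_3 = (-0.4329)·(-3) + 0.0684·1 + (-0.7747)·3 + (-0.4557)·0 = -0.9570.
u_3 = a_3 − 2.8284·e_1 + 0.9570·e_2 = (-2.7477, -0.9346, 0.9252, 0.8972).
‖u_3‖ = 3.1755, so e_3 = (-0.8653, -0.2943, 0.2914, 0.2825).
Qᵀb = (-0.4714, 6.5169, 1.7541).
Back-substitute: x_3 = 1.7541/3.1755 = 0.5524.
x_2 = (6.5169 + 0.9570·0.5524)/4.8762 = 1.4449.
x_1 = (-0.4714 − 3.7712·1.4449 − 2.8284·0.5524)/4.2426 = -1.7637.

x = (-1.7637, 1.4449, 0.5524)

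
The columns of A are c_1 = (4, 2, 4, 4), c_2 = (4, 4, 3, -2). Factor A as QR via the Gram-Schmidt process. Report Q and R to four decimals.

Q = [[0.5547, 0.3375], [0.2774, 0.5344], [0.5547, 0.1547], [0.5547, -0.7594]], R = [[7.2111, 3.8829], [0.0000, 5.4702]]

c_1 = (4, 2, 4, 4); ‖c_1‖ = 7.2111, so q_1 = (0.5547, 0.2774, 0.5547, 0.5547).
q_1·c_2 = 0.5547·4 + 0.2774·4 + 0.5547·3 + 0.5547·(-2) = 3.8829.
u_2 = c_2 − 3.8829·q_1 = (1.8462, 2.9231, 0.8462, -4.1538).
‖u_2‖ = 5.4702, so q_2 = (0.3375, 0.5344, 0.1547, -0.7594).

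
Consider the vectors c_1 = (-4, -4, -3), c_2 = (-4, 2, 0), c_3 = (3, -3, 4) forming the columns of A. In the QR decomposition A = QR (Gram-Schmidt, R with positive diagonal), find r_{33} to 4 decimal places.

q_1 = c_1/‖c_1‖ = (-4, -4, -3)/6.4031 = (-0.6247, -0.6247, -0.4685).
r_{12} = q_1·c_2 = 1.2494.
u_2 = c_2 − 1.2494·q_1 = (-3.2195, 2.7805, 0.5854).
‖u_2‖ = 4.2941, so q_2 = (-0.7498, 0.6475, 0.1363).
r_{13} = q_1·c_3 = -1.8741; r_{23} = q_2·c_3 = -3.6466.
u_3 = c_3 + 1.8741·q_1 + 3.6466·q_2 = (-0.9048, -1.8095, 3.6190).
r_{33} = ‖u_3‖ = 4.1461.

r_{33} = 4.1461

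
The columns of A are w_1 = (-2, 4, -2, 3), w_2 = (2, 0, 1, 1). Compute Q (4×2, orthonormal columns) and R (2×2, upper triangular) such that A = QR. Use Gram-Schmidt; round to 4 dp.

w_1 = (-2, 4, -2, 3); ‖w_1‖ = 5.7446, so q_1 = (-0.3482, 0.6963, -0.3482, 0.5222).
q_1·w_2 = (-0.3482)·2 + 0.6963·0 + (-0.3482)·1 + 0.5222·1 = -0.5222.
u_2 = w_2 + 0.5222·q_1 = (1.8182, 0.3636, 0.8182, 1.2727).
‖u_2‖ = 2.3932, so q_2 = (0.7597, 0.1519, 0.3419, 0.5318).

Q = [[-0.3482, 0.7597], [0.6963, 0.1519], [-0.3482, 0.3419], [0.5222, 0.5318]], R = [[5.7446, -0.5222], [0.0000, 2.3932]]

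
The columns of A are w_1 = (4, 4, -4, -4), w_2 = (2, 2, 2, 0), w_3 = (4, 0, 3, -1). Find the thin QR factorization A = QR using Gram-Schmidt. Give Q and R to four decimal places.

Q = [[0.5000, 0.4523, 0.5564], [0.5000, 0.4523, -0.7321], [-0.5000, 0.7538, 0.1757], [-0.5000, 0.1508, -0.3514]], R = [[8.0000, 1.0000, 1.0000], [0.0000, 3.3166, 3.9196], [0.0000, 0.0000, 3.1042]]

e_1 = w_1/‖w_1‖ = (4, 4, -4, -4)/8.0000 = (0.5000, 0.5000, -0.5000, -0.5000).
r_{12} = e_1·w_2 = 1.0000.
u_2 = w_2 − 1.0000·e_1 = (1.5000, 1.5000, 2.5000, 0.5000).
‖u_2‖ = 3.3166, so e_2 = (0.4523, 0.4523, 0.7538, 0.1508).
r_{13} = e_1·w_3 = 1.0000; r_{23} = e_2·w_3 = 3.9196.
u_3 = w_3 − 1.0000·e_1 − 3.9196·e_2 = (1.7273, -2.2727, 0.5455, -1.0909).
‖u_3‖ = 3.1042, so e_3 = (0.5564, -0.7321, 0.1757, -0.3514).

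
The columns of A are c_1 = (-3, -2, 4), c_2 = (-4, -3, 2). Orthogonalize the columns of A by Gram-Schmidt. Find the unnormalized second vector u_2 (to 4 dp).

q_1 = c_1/‖c_1‖ = (-3, -2, 4)/5.3852 = (-0.5571, -0.3714, 0.7428).
r_{12} = q_1·c_2 = 4.8281.
u_2 = c_2 − 4.8281·q_1 = (-1.3103, -1.2069, -1.5862).

u_2 = (-1.3103, -1.2069, -1.5862)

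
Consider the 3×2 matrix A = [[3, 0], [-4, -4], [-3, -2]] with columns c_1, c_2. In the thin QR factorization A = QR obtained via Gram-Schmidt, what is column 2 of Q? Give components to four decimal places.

q_1 = c_1/‖c_1‖ = (3, -4, -3)/5.8310 = (0.5145, -0.6860, -0.5145).
r_{12} = q_1·c_2 = 3.7730.
u_2 = c_2 − 3.7730·q_1 = (-1.9412, -1.4118, -0.0588).
‖u_2‖ = 2.4010, so q_2 = (-0.8085, -0.5880, -0.0245).

q_2 = (-0.8085, -0.5880, -0.0245)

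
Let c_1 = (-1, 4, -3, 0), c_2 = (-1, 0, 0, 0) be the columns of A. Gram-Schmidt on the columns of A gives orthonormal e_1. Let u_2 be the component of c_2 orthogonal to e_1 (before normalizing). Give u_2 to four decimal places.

c_1 = (-1, 4, -3, 0); ‖c_1‖ = 5.0990, so e_1 = (-0.1961, 0.7845, -0.5883, 0.0000).
e_1·c_2 = (-0.1961)·(-1) + 0.7845·0 + (-0.5883)·0 + 0.0000·0 = 0.1961.
u_2 = c_2 − 0.1961·e_1 = (-0.9615, -0.1538, 0.1154, 0.0000).

u_2 = (-0.9615, -0.1538, 0.1154, 0.0000)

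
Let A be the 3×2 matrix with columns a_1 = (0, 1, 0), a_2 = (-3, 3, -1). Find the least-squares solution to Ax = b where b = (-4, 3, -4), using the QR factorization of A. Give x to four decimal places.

x = (-1.8000, 1.6000)

q_1 = a_1/‖a_1‖ = (0, 1, 0)/1.0000 = (0.0000, 1.0000, 0.0000).
r_{12} = q_1·a_2 = 3.0000.
u_2 = a_2 − 3.0000·q_1 = (-3.0000, 0.0000, -1.0000).
‖u_2‖ = 3.1623, so q_2 = (-0.9487, 0.0000, -0.3162).
Qᵀb = (3.0000, 5.0596).
Back-substitute: x_2 = 5.0596/3.1623 = 1.6000.
x_1 = (3.0000 − 3.0000·1.6000)/1.0000 = -1.8000.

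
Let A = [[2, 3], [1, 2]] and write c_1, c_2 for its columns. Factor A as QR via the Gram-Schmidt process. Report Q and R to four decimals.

Q = [[0.8944, -0.4472], [0.4472, 0.8944]], R = [[2.2361, 3.5777], [0.0000, 0.4472]]

q_1 = c_1/‖c_1‖ = (2, 1)/2.2361 = (0.8944, 0.4472).
r_{12} = q_1·c_2 = 3.5777.
u_2 = c_2 − 3.5777·q_1 = (-0.2000, 0.4000).
‖u_2‖ = 0.4472, so q_2 = (-0.4472, 0.8944).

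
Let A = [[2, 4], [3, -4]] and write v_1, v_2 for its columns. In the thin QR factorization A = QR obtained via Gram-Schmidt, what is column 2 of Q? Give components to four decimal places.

q_2 = (0.8321, -0.5547)

q_1 = v_1/‖v_1‖ = (2, 3)/3.6056 = (0.5547, 0.8321).
r_{12} = q_1·v_2 = -1.1094.
u_2 = v_2 + 1.1094·q_1 = (4.6154, -3.0769).
‖u_2‖ = 5.5470, so q_2 = (0.8321, -0.5547).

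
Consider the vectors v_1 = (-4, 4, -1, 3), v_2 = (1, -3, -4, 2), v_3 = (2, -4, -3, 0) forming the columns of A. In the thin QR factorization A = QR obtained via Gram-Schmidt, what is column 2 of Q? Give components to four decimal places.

q_1 = v_1/‖v_1‖ = (-4, 4, -1, 3)/6.4807 = (-0.6172, 0.6172, -0.1543, 0.4629).
r_{12} = q_1·v_2 = -0.9258.
u_2 = v_2 + 0.9258·q_1 = (0.4286, -2.4286, -4.1429, 2.4286).
‖u_2‖ = 5.3984, so q_2 = (0.0794, -0.4499, -0.7674, 0.4499).

q_2 = (0.0794, -0.4499, -0.7674, 0.4499)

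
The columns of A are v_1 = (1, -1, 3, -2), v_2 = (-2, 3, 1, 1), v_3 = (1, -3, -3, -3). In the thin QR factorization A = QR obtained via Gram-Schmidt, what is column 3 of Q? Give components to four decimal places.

q_3 = (-0.4102, 0.1248, -0.3709, -0.8238)

q_1 = v_1/‖v_1‖ = (1, -1, 3, -2)/3.8730 = (0.2582, -0.2582, 0.7746, -0.5164).
r_{12} = q_1·v_2 = -1.0328.
u_2 = v_2 + 1.0328·q_1 = (-1.7333, 2.7333, 1.8000, 0.4667).
‖u_2‖ = 3.7327, so q_2 = (-0.4644, 0.7323, 0.4822, 0.1250).
r_{13} = q_1·v_3 = 0.2582; r_{23} = q_2·v_3 = -4.4829.
u_3 = v_3 − 0.2582·q_1 + 4.4829·q_2 = (-1.1483, 0.3493, -1.0383, -2.3062).
‖u_3‖ = 2.7995, so q_3 = (-0.4102, 0.1248, -0.3709, -0.8238).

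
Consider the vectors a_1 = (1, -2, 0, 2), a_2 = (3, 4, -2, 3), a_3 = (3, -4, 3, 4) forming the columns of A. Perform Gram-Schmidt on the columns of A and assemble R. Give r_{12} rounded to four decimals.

e_1 = a_1/‖a_1‖ = (1, -2, 0, 2)/3.0000 = (0.3333, -0.6667, 0.0000, 0.6667).
r_{12} = e_1·a_2 = 0.3333.

r_{12} = 0.3333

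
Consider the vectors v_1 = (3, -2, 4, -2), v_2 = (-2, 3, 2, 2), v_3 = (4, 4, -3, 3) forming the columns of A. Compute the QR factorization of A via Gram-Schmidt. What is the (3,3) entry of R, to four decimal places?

r_{33} = 6.6364

v_1 = (3, -2, 4, -2); ‖v_1‖ = 5.7446, so e_1 = (0.5222, -0.3482, 0.6963, -0.3482).
e_1·v_2 = 0.5222·(-2) + (-0.3482)·3 + 0.6963·2 + (-0.3482)·2 = -1.3926.
u_2 = v_2 + 1.3926·e_1 = (-1.2727, 2.5152, 2.9697, 1.5152).
‖u_2‖ = 4.3658, so e_2 = (-0.2915, 0.5761, 0.6802, 0.3470).
e_1·v_3 = 0.5222·4 + (-0.3482)·4 + 0.6963·(-3) + (-0.3482)·3 = -2.4371; e_2·v_3 = (-0.2915)·4 + 0.5761·4 + 0.6802·(-3) + 0.3470·3 = 0.1388.
u_3 = v_3 + 2.4371·e_1 − 0.1388·e_2 = (5.3132, 3.0715, -1.3975, 2.1033).
r_{33} = ‖u_3‖ = 6.6364.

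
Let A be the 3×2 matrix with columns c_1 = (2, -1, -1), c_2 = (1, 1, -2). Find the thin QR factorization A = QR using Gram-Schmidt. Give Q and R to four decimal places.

c_1 = (2, -1, -1); ‖c_1‖ = 2.4495, so e_1 = (0.8165, -0.4082, -0.4082).
e_1·c_2 = 0.8165·1 + (-0.4082)·1 + (-0.4082)·(-2) = 1.2247.
u_2 = c_2 − 1.2247·e_1 = (0.0000, 1.5000, -1.5000).
‖u_2‖ = 2.1213, so e_2 = (0.0000, 0.7071, -0.7071).

Q = [[0.8165, 0.0000], [-0.4082, 0.7071], [-0.4082, -0.7071]], R = [[2.4495, 1.2247], [0.0000, 2.1213]]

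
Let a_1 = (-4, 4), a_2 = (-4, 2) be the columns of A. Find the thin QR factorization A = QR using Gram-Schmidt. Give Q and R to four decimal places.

a_1 = (-4, 4); ‖a_1‖ = 5.6569, so q_1 = (-0.7071, 0.7071).
q_1·a_2 = (-0.7071)·(-4) + 0.7071·2 = 4.2426.
u_2 = a_2 − 4.2426·q_1 = (-1.0000, -1.0000).
‖u_2‖ = 1.4142, so q_2 = (-0.7071, -0.7071).

Q = [[-0.7071, -0.7071], [0.7071, -0.7071]], R = [[5.6569, 4.2426], [0.0000, 1.4142]]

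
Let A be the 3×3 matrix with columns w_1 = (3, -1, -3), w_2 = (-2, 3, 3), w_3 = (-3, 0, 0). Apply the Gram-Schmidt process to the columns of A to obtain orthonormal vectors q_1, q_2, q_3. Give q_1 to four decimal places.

q_1 = (0.6882, -0.2294, -0.6882)

q_1 = w_1/‖w_1‖ = (3, -1, -3)/4.3589 = (0.6882, -0.2294, -0.6882).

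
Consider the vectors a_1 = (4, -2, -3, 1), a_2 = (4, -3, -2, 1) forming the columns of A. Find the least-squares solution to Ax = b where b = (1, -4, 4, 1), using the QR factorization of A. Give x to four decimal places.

e_1 = a_1/‖a_1‖ = (4, -2, -3, 1)/5.4772 = (0.7303, -0.3651, -0.5477, 0.1826).
r_{12} = e_1·a_2 = 5.2947.
u_2 = a_2 − 5.2947·e_1 = (0.1333, -1.0667, 0.9000, 0.0333).
‖u_2‖ = 1.4024, so e_2 = (0.0951, -0.7606, 0.6418, 0.0238).
Qᵀb = (0.1826, 5.7284).
Back-substitute: x_2 = 5.7284/1.4024 = 4.0847.
x_1 = (0.1826 − 5.2947·4.0847)/5.4772 = -3.9153.

x = (-3.9153, 4.0847)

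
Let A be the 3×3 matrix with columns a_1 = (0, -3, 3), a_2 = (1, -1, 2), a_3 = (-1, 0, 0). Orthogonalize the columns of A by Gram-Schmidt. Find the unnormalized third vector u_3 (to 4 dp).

u_3 = (-0.3333, 0.3333, 0.3333)

q_1 = a_1/‖a_1‖ = (0, -3, 3)/4.2426 = (0.0000, -0.7071, 0.7071).
r_{12} = q_1·a_2 = 2.1213.
u_2 = a_2 − 2.1213·q_1 = (1.0000, 0.5000, 0.5000).
‖u_2‖ = 1.2247, so q_2 = (0.8165, 0.4082, 0.4082).
r_{13} = q_1·a_3 = 0.0000; r_{23} = q_2·a_3 = -0.8165.
u_3 = a_3 + 0.0000·q_1 + 0.8165·q_2 = (-0.3333, 0.3333, 0.3333).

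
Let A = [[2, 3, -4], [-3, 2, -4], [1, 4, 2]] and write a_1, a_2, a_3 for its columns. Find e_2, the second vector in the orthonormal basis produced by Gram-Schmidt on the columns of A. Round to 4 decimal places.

e_2 = (0.4601, 0.5413, 0.7037)

a_1 = (2, -3, 1); ‖a_1‖ = 3.7417, so e_1 = (0.5345, -0.8018, 0.2673).
e_1·a_2 = 0.5345·3 + (-0.8018)·2 + 0.2673·4 = 1.0690.
u_2 = a_2 − 1.0690·e_1 = (2.4286, 2.8571, 3.7143).
‖u_2‖ = 5.2780, so e_2 = (0.4601, 0.5413, 0.7037).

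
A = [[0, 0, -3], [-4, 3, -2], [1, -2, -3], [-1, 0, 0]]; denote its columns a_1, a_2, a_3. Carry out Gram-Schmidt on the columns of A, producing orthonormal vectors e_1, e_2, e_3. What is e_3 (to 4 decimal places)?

a_1 = (0, -4, 1, -1); ‖a_1‖ = 4.2426, so e_1 = (0.0000, -0.9428, 0.2357, -0.2357).
e_1·a_2 = 0.0000·0 + (-0.9428)·3 + 0.2357·(-2) + (-0.2357)·0 = -3.2998.
u_2 = a_2 + 3.2998·e_1 = (0.0000, -0.1111, -1.2222, -0.7778).
‖u_2‖ = 1.4530, so e_2 = (0.0000, -0.0765, -0.8412, -0.5353).
e_1·a_3 = 0.0000·(-3) + (-0.9428)·(-2) + 0.2357·(-3) + (-0.2357)·0 = 1.1785; e_2·a_3 = 0.0000·(-3) + (-0.0765)·(-2) + (-0.8412)·(-3) + (-0.5353)·0 = 2.6765.
u_3 = a_3 − 1.1785·e_1 − 2.6765·e_2 = (-3.0000, -0.6842, -1.0263, 1.7105).
‖u_3‖ = 3.6671, so e_3 = (-0.8181, -0.1866, -0.2799, 0.4665).

e_3 = (-0.8181, -0.1866, -0.2799, 0.4665)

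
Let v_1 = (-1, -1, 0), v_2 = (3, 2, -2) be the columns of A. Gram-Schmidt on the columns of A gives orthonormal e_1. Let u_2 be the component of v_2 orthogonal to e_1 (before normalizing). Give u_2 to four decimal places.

e_1 = v_1/‖v_1‖ = (-1, -1, 0)/1.4142 = (-0.7071, -0.7071, 0.0000).
r_{12} = e_1·v_2 = -3.5355.
u_2 = v_2 + 3.5355·e_1 = (0.5000, -0.5000, -2.0000).

u_2 = (0.5000, -0.5000, -2.0000)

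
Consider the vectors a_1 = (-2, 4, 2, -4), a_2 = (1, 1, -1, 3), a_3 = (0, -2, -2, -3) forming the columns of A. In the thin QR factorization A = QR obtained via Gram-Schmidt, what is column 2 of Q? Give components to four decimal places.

a_1 = (-2, 4, 2, -4); ‖a_1‖ = 6.3246, so q_1 = (-0.3162, 0.6325, 0.3162, -0.6325).
q_1·a_2 = (-0.3162)·1 + 0.6325·1 + 0.3162·(-1) + (-0.6325)·3 = -1.8974.
u_2 = a_2 + 1.8974·q_1 = (0.4000, 2.2000, -0.4000, 1.8000).
‖u_2‖ = 2.8983, so q_2 = (0.1380, 0.7591, -0.1380, 0.6211).

q_2 = (0.1380, 0.7591, -0.1380, 0.6211)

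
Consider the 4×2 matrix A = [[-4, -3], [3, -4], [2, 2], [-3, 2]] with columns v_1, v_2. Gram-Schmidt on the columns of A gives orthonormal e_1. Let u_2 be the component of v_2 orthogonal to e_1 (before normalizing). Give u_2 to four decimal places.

e_1 = v_1/‖v_1‖ = (-4, 3, 2, -3)/6.1644 = (-0.6489, 0.4867, 0.3244, -0.4867).
r_{12} = e_1·v_2 = -0.3244.
u_2 = v_2 + 0.3244·e_1 = (-3.2105, -3.8421, 2.1053, 1.8421).

u_2 = (-3.2105, -3.8421, 2.1053, 1.8421)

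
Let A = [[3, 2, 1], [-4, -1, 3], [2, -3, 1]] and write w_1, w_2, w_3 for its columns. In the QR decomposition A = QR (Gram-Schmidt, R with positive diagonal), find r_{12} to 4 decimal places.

r_{12} = 0.7428

w_1 = (3, -4, 2); ‖w_1‖ = 5.3852, so q_1 = (0.5571, -0.7428, 0.3714).
r_{12} = q_1·w_2 = 0.7428.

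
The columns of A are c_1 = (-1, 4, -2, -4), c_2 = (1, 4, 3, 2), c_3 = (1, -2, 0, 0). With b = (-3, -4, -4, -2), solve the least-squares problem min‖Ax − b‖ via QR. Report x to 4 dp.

x = (-0.2885, -1.5518, -1.6919)

c_1 = (-1, 4, -2, -4); ‖c_1‖ = 6.0828, so q_1 = (-0.1644, 0.6576, -0.3288, -0.6576).
q_1·c_2 = (-0.1644)·1 + 0.6576·4 + (-0.3288)·3 + (-0.6576)·2 = 0.1644.
u_2 = c_2 − 0.1644·q_1 = (1.0270, 3.8919, 3.0541, 2.1081).
‖u_2‖ = 5.4748, so q_2 = (0.1876, 0.7109, 0.5578, 0.3851).
q_1·c_3 = (-0.1644)·1 + 0.6576·(-2) + (-0.3288)·0 + (-0.6576)·0 = -1.4796; q_2·c_3 = 0.1876·1 + 0.7109·(-2) + 0.5578·0 + 0.3851·0 = -1.2342.
u_3 = c_3 + 1.4796·q_1 + 1.2342·q_2 = (0.9883, -0.1497, 0.2020, -0.4977).
‖u_3‖ = 1.1347, so q_3 = (0.8709, -0.1319, 0.1780, -0.4386).
Qᵀb = (0.4932, -6.4078, -1.9198).
Back-substitute: x_3 = -1.9198/1.1347 = -1.6919.
x_2 = (-6.4078 + 1.2342·(-1.6919))/5.4748 = -1.5518.
x_1 = (0.4932 − 0.1644·(-1.5518) + 1.4796·(-1.6919))/6.0828 = -0.2885.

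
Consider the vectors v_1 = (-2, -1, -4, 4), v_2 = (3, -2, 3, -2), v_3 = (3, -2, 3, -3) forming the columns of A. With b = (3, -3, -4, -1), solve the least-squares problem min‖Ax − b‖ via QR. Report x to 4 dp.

v_1 = (-2, -1, -4, 4); ‖v_1‖ = 6.0828, so e_1 = (-0.3288, -0.1644, -0.6576, 0.6576).
e_1·v_2 = (-0.3288)·3 + (-0.1644)·(-2) + (-0.6576)·3 + 0.6576·(-2) = -3.9456.
u_2 = v_2 + 3.9456·e_1 = (1.7027, -2.6486, 0.4054, 0.5946).
‖u_2‖ = 3.2299, so e_2 = (0.5272, -0.8200, 0.1255, 0.1841).
e_1·v_3 = (-0.3288)·3 + (-0.1644)·(-2) + (-0.6576)·3 + 0.6576·(-3) = -4.6032; e_2·v_3 = 0.5272·3 + (-0.8200)·(-2) + 0.1255·3 + 0.1841·(-3) = 3.0458.
u_3 = v_3 + 4.6032·e_1 − 3.0458·e_2 = (-0.1192, -0.2591, -0.4093, -0.5337).
‖u_3‖ = 0.7305, so e_3 = (-0.1631, -0.3546, -0.5603, -0.7305).
Qᵀb = (1.4796, 3.3554, 3.5463).
Back-substitute: x_3 = 3.5463/0.7305 = 4.8544.
x_2 = (3.3554 − 3.0458·4.8544)/3.2299 = -3.5388.
x_1 = (1.4796 + 3.9456·(-3.5388) + 4.6032·4.8544)/6.0828 = 1.6214.

x = (1.6214, -3.5388, 4.8544)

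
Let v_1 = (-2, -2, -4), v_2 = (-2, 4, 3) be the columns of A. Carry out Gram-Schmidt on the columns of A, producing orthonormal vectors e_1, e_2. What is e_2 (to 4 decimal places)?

e_2 = (-0.7785, 0.6228, 0.0778)

v_1 = (-2, -2, -4); ‖v_1‖ = 4.8990, so e_1 = (-0.4082, -0.4082, -0.8165).
e_1·v_2 = (-0.4082)·(-2) + (-0.4082)·4 + (-0.8165)·3 = -3.2660.
u_2 = v_2 + 3.2660·e_1 = (-3.3333, 2.6667, 0.3333).
‖u_2‖ = 4.2817, so e_2 = (-0.7785, 0.6228, 0.0778).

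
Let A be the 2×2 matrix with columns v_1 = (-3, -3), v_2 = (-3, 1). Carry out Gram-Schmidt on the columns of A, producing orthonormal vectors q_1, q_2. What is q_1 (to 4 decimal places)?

q_1 = (-0.7071, -0.7071)

v_1 = (-3, -3); ‖v_1‖ = 4.2426, so q_1 = (-0.7071, -0.7071).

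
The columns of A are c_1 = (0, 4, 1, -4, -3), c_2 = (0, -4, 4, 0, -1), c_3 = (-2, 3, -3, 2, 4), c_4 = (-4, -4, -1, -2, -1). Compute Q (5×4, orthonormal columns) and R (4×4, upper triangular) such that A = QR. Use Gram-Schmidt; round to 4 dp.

Q = [[0.0000, 0.0000, -0.6503, -0.6678], [0.6172, -0.5638, 0.3177, -0.4085], [0.1543, 0.7560, 0.4485, -0.4504], [-0.6172, -0.1538, 0.0374, -0.3953], [-0.4629, -0.2947, 0.5232, -0.1676]], R = [[6.4807, -1.3887, -1.6973, -0.9258], [0.0000, 5.5742, -5.4460, 2.1015], [0.0000, 0.0000, 3.0757, 0.2840], [0.0000, 0.0000, 0.0000, 5.7136]]

e_1 = c_1/‖c_1‖ = (0, 4, 1, -4, -3)/6.4807 = (0.0000, 0.6172, 0.1543, -0.6172, -0.4629).
r_{12} = e_1·c_2 = -1.3887.
u_2 = c_2 + 1.3887·e_1 = (0.0000, -3.1429, 4.2143, -0.8571, -1.6429).
‖u_2‖ = 5.5742, so e_2 = (0.0000, -0.5638, 0.7560, -0.1538, -0.2947).
r_{13} = e_1·c_3 = -1.6973; r_{23} = e_2·c_3 = -5.4460.
u_3 = c_3 + 1.6973·e_1 + 5.4460·e_2 = (-2.0000, 0.9770, 1.3793, 0.1149, 1.6092).
‖u_3‖ = 3.0757, so e_3 = (-0.6503, 0.3177, 0.4485, 0.0374, 0.5232).
r_{14} = e_1·c_4 = -0.9258; r_{24} = e_2·c_4 = 2.1015; r_{34} = e_3·c_4 = 0.2840.
u_4 = c_4 + 0.9258·e_1 − 2.1015·e_2 − 0.2840·e_3 = (-3.8153, -2.3339, -2.5733, -2.2589, -0.9578).
‖u_4‖ = 5.7136, so e_4 = (-0.6678, -0.4085, -0.4504, -0.3953, -0.1676).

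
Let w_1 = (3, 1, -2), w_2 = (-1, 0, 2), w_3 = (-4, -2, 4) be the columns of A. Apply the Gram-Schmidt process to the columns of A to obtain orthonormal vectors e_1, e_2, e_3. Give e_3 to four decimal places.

e_3 = (0.4364, -0.8729, 0.2182)

w_1 = (3, 1, -2); ‖w_1‖ = 3.7417, so e_1 = (0.8018, 0.2673, -0.5345).
e_1·w_2 = 0.8018·(-1) + 0.2673·0 + (-0.5345)·2 = -1.8708.
u_2 = w_2 + 1.8708·e_1 = (0.5000, 0.5000, 1.0000).
‖u_2‖ = 1.2247, so e_2 = (0.4082, 0.4082, 0.8165).
e_1·w_3 = 0.8018·(-4) + 0.2673·(-2) + (-0.5345)·4 = -5.8797; e_2·w_3 = 0.4082·(-4) + 0.4082·(-2) + 0.8165·4 = 0.8165.
u_3 = w_3 + 5.8797·e_1 − 0.8165·e_2 = (0.3810, -0.7619, 0.1905).
‖u_3‖ = 0.8729, so e_3 = (0.4364, -0.8729, 0.2182).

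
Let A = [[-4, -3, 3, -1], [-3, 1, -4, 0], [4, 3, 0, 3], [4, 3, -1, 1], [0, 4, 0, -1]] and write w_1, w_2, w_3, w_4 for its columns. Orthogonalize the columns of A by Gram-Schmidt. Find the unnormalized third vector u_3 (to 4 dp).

e_1 = w_1/‖w_1‖ = (-4, -3, 4, 4, 0)/7.5498 = (-0.5298, -0.3974, 0.5298, 0.5298, 0.0000).
r_{12} = e_1·w_2 = 4.3710.
u_2 = w_2 − 4.3710·e_1 = (-0.6842, 2.7368, 0.6842, 0.6842, 4.0000).
‖u_2‖ = 4.9895, so e_2 = (-0.1371, 0.5485, 0.1371, 0.1371, 0.8017).
r_{13} = e_1·w_3 = -0.5298; r_{23} = e_2·w_3 = -2.7426.
u_3 = w_3 + 0.5298·e_1 + 2.7426·e_2 = (2.3432, -2.7061, 0.6568, -0.3432, 2.1987).

u_3 = (2.3432, -2.7061, 0.6568, -0.3432, 2.1987)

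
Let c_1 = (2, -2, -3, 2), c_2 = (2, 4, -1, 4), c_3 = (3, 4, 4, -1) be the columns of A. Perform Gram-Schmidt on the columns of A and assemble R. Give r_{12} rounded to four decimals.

c_1 = (2, -2, -3, 2); ‖c_1‖ = 4.5826, so e_1 = (0.4364, -0.4364, -0.6547, 0.4364).
r_{12} = e_1·c_2 = 1.5275.

r_{12} = 1.5275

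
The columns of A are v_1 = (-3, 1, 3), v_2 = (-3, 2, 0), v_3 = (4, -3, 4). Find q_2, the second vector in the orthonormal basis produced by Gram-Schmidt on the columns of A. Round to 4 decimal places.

q_2 = (-0.4905, 0.5518, -0.6745)

v_1 = (-3, 1, 3); ‖v_1‖ = 4.3589, so q_1 = (-0.6882, 0.2294, 0.6882).
q_1·v_2 = (-0.6882)·(-3) + 0.2294·2 + 0.6882·0 = 2.5236.
u_2 = v_2 − 2.5236·q_1 = (-1.2632, 1.4211, -1.7368).
‖u_2‖ = 2.5752, so q_2 = (-0.4905, 0.5518, -0.6745).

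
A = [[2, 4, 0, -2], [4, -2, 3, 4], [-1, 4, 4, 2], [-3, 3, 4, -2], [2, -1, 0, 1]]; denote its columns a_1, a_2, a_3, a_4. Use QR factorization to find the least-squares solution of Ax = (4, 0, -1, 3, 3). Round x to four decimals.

x = (0.9800, -0.1487, 0.7990, -1.4641)

a_1 = (2, 4, -1, -3, 2); ‖a_1‖ = 5.8310, so e_1 = (0.3430, 0.6860, -0.1715, -0.5145, 0.3430).
e_1·a_2 = 0.3430·4 + 0.6860·(-2) + (-0.1715)·4 + (-0.5145)·3 + 0.3430·(-1) = -2.5725.
u_2 = a_2 + 2.5725·e_1 = (4.8824, -0.2353, 3.5588, 1.6765, -0.1176).
‖u_2‖ = 6.2755, so e_2 = (0.7780, -0.0375, 0.5671, 0.2671, -0.0187).
e_1·a_3 = 0.3430·0 + 0.6860·3 + (-0.1715)·4 + (-0.5145)·4 + 0.3430·0 = -0.6860; e_2·a_3 = 0.7780·0 + (-0.0375)·3 + 0.5671·4 + 0.2671·4 + (-0.0187)·0 = 3.2245.
u_3 = a_3 + 0.6860·e_1 − 3.2245·e_2 = (-2.2733, 3.5915, 2.0538, 2.7857, 0.2957).
‖u_3‖ = 5.4893, so e_3 = (-0.4141, 0.6543, 0.3741, 0.5075, 0.0539).
e_1·a_4 = 0.3430·(-2) + 0.6860·4 + (-0.1715)·2 + (-0.5145)·(-2) + 0.3430·1 = 3.0870; e_2·a_4 = 0.7780·(-2) + (-0.0375)·4 + 0.5671·2 + 0.2671·(-2) + (-0.0187)·1 = -1.1248; e_3·a_4 = (-0.4141)·(-2) + 0.6543·4 + 0.3741·2 + 0.5075·(-2) + 0.0539·1 = 3.2326.
u_4 = a_4 − 3.0870·e_1 + 1.1248·e_2 − 3.2326·e_3 = (-0.8450, -0.2748, 1.9578, -1.7517, -0.2541).
‖u_4‖ = 2.7849, so e_4 = (-0.3034, -0.0987, 0.7030, -0.6290, -0.0912).
Qᵀb = (1.0290, 3.2901, -0.3467, -4.0774).
Back-substitute: x_4 = -4.0774/2.7849 = -1.4641.
x_3 = (-0.3467 − 3.2326·(-1.4641))/5.4893 = 0.7990.
x_2 = (3.2901 − 3.2245·0.7990 + 1.1248·(-1.4641))/6.2755 = -0.1487.
x_1 = (1.0290 + 2.5725·(-0.1487) + 0.6860·0.7990 − 3.0870·(-1.4641))/5.8310 = 0.9800.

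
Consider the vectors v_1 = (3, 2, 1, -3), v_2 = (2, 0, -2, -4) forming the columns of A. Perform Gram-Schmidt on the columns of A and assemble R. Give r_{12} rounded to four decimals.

r_{12} = 3.3362

v_1 = (3, 2, 1, -3); ‖v_1‖ = 4.7958, so q_1 = (0.6255, 0.4170, 0.2085, -0.6255).
r_{12} = q_1·v_2 = 3.3362.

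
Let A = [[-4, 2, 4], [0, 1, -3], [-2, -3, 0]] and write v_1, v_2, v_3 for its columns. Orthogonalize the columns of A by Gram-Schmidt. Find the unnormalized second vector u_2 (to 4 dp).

u_2 = (1.6000, 1.0000, -3.2000)

q_1 = v_1/‖v_1‖ = (-4, 0, -2)/4.4721 = (-0.8944, 0.0000, -0.4472).
r_{12} = q_1·v_2 = -0.4472.
u_2 = v_2 + 0.4472·q_1 = (1.6000, 1.0000, -3.2000).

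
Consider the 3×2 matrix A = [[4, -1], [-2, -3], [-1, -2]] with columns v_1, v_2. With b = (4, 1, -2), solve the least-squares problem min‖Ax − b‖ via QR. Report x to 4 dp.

e_1 = v_1/‖v_1‖ = (4, -2, -1)/4.5826 = (0.8729, -0.4364, -0.2182).
r_{12} = e_1·v_2 = 0.8729.
u_2 = v_2 − 0.8729·e_1 = (-1.7619, -2.6190, -1.8095).
‖u_2‖ = 3.6384, so e_2 = (-0.4843, -0.7198, -0.4973).
Qᵀb = (3.4915, -1.6622).
Back-substitute: x_2 = -1.6622/3.6384 = -0.4568.
x_1 = (3.4915 − 0.8729·(-0.4568))/4.5826 = 0.8489.

x = (0.8489, -0.4568)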